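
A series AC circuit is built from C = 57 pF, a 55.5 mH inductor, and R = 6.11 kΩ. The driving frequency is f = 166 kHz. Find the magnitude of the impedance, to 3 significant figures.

41500 Ω

ω = 2πf = 1.043e+06 rad/s
X_L = ωL = 57900 Ω
X_C = 1/(ωC) = 16800 Ω
Net reactance X = X_L − X_C = 41100 Ω
Z = 6110 + j41100 Ω
|Z| = √(6110² + 41100²) = 41500 Ω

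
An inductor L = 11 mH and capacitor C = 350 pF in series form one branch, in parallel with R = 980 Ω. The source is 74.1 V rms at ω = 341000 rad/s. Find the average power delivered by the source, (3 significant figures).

5.60 W

X_L = ωL = 3750 Ω
X_C = 1/(ωC) = 8380 Ω
Branch 1: Z₁ = R = 980 Ω
Branch 2 (series LC): Z₂ = j(X_L − X_C) = −j4630 Ω
Parallel: Z = Z₁Z₂/(Z₁+Z₂), |Z| = 959 Ω, ∠Z = -12.0°
I = V/|Z| = 77.3 mA
P = VI cos φ = 74.1 × 0.0773 × cos(-12.0°) = 5.60 W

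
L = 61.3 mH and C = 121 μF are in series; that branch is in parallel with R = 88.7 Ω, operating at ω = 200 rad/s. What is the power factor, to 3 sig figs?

X_L = ωL = 12.3 Ω
X_C = 1/(ωC) = 41.3 Ω
Branch 1: Z₁ = R = 88.7 Ω
Branch 2 (series LC): Z₂ = j(X_L − X_C) = −j29.1 Ω
Parallel: Z = Z₁Z₂/(Z₁+Z₂), |Z| = 27.6 Ω, ∠Z = -71.9°
cos φ = cos(-71.9°) = 0.311

0.311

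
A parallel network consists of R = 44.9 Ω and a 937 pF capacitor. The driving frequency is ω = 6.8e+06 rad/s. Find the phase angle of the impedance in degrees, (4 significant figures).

-15.97°

X_C = 1/(ωC) = 156.9 Ω
Parallel: admittances add. Y = 1/R + jωC
Y = (0.02227 + j0.006372) S
|Y| = 0.02317 S → |Z| = 1/|Y| = 43.17 Ω, ∠Z = −∠Y = -15.97°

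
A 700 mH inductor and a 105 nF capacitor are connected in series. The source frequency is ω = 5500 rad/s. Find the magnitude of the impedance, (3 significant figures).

X_L = ωL = 3850 Ω
X_C = 1/(ωC) = 1730 Ω
Net reactance X = X_L − X_C = 2120 Ω
Z = j2120 Ω
|Z| = √(0² + 2120²) = 2120 Ω

2120 Ω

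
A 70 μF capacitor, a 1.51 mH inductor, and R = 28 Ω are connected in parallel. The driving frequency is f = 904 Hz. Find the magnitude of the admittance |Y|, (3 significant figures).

ω = 2πf = 5680 rad/s
X_L = ωL = 8.58 Ω
X_C = 1/(ωC) = 2.52 Ω
Parallel: admittances add. Y = 1/R + 1/(jωL) + jωC
Y = (0.0357 + j0.281) S
|Y| = 0.283 S → |Z| = 1/|Y| = 3.53 Ω, ∠Z = −∠Y = -82.8°

283 mS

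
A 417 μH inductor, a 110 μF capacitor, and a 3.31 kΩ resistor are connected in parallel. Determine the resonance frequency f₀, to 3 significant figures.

ω₀ = 1/√(LC) = 1/√(0.000417 × 0.00011) = 4669 rad/s
f₀ = ω₀/(2π) = 743 Hz

743 Hz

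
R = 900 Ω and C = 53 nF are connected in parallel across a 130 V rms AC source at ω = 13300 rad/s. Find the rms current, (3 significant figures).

X_C = 1/(ωC) = 1420 Ω
Parallel: admittances add. Y = 1/R + jωC
Y = (0.00111 + j0.000705) S
|Y| = 0.00132 S → |Z| = 1/|Y| = 760 Ω, ∠Z = −∠Y = -32.4°
I = V/|Z| = 130/760 = 171 mA

171 mA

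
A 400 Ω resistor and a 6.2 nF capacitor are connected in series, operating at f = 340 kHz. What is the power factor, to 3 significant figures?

0.983

ω = 2πf = 2.136e+06 rad/s
X_C = 1/(ωC) = 75.5 Ω
Z = 400 − j75.5 Ω
|Z| = √(400² + 75.5²) = 407 Ω
∠Z = arctan(-75.5/400) = -10.7°
cos φ = cos(-10.7°) = 0.983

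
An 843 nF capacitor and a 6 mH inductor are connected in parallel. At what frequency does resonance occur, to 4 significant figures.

ω₀ = 1/√(LC) = 1/√(0.006 × 8.43e-07) = 14060 rad/s
f₀ = ω₀/(2π) = 2.238 kHz

2.238 kHz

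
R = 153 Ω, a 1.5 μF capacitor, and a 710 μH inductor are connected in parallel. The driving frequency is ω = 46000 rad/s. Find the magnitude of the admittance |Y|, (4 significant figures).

38.93 mS

X_L = ωL = 32.66 Ω
X_C = 1/(ωC) = 14.49 Ω
Parallel: admittances add. Y = 1/R + 1/(jωL) + jωC
Y = (0.006536 + j0.03838) S
|Y| = 0.03893 S → |Z| = 1/|Y| = 25.68 Ω, ∠Z = −∠Y = -80.34°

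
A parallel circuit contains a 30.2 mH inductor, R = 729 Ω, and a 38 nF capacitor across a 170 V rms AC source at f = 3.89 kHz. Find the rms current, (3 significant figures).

ω = 2πf = 24440 rad/s
X_L = ωL = 738 Ω
X_C = 1/(ωC) = 1080 Ω
Parallel: admittances add. Y = 1/R + 1/(jωL) + jωC
Y = (0.00137 − j0.000426) S
|Y| = 0.00144 S → |Z| = 1/|Y| = 696 Ω, ∠Z = −∠Y = 17.3°
I = V/|Z| = 170/696 = 244 mA

244 mA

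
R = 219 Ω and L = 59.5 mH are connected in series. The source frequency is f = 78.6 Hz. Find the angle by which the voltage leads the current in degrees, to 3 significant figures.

ω = 2πf = 493.9 rad/s
X_L = ωL = 29.4 Ω
Z = 219 + j29.4 Ω
|Z| = √(219² + 29.4²) = 221 Ω
∠Z = arctan(29.4/219) = 7.64°

7.64°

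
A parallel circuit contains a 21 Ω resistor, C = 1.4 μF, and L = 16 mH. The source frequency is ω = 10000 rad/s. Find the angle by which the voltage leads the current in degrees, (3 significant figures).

-9.24°

X_L = ωL = 160 Ω
X_C = 1/(ωC) = 71.4 Ω
Parallel: admittances add. Y = 1/R + 1/(jωL) + jωC
Y = (0.0476 + j0.00775) S
|Y| = 0.0482 S → |Z| = 1/|Y| = 20.7 Ω, ∠Z = −∠Y = -9.24°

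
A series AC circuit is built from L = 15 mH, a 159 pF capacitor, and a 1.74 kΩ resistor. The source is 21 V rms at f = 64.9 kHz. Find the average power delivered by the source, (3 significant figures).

ω = 2πf = 407800 rad/s
X_L = ωL = 6120 Ω
X_C = 1/(ωC) = 15400 Ω
Net reactance X = X_L − X_C = -9310 Ω
Z = 1740 − j9310 Ω
|Z| = √(1740² + 9310²) = 9470 Ω
∠Z = arctan(-9310/1740) = -79.4°
I = V/|Z| = 2.22 mA
P = VI cos φ = 21 × 0.00222 × cos(-79.4°) = 8.56 mW

8.56 mW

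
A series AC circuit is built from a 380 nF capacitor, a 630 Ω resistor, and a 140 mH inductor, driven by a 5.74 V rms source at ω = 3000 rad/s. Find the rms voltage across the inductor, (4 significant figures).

X_L = ωL = 420.0 Ω
X_C = 1/(ωC) = 877.2 Ω
Net reactance X = X_L − X_C = -457.2 Ω
Z = 630.0 − j457.2 Ω
|Z| = √(630.0² + 457.2²) = 778.4 Ω
I = V/|Z| = 7.374 mA
V_L = I·|Z_L| = 0.007374 × 420.0 = 3.097 V

3.097 V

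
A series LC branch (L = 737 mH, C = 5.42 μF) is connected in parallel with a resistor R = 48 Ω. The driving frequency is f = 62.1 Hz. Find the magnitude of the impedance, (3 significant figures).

ω = 2πf = 390.2 rad/s
X_L = ωL = 288 Ω
X_C = 1/(ωC) = 473 Ω
Branch 1: Z₁ = R = 48.0 Ω
Branch 2 (series LC): Z₂ = j(X_L − X_C) = −j185 Ω
Parallel: Z = Z₁Z₂/(Z₁+Z₂), |Z| = 46.5 Ω, ∠Z = -14.5°

46.5 Ω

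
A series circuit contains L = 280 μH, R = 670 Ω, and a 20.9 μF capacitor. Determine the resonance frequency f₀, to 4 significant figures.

2.081 kHz

ω₀ = 1/√(LC) = 1/√(0.00028 × 2.09e-05) = 13070 rad/s
f₀ = ω₀/(2π) = 2.081 kHz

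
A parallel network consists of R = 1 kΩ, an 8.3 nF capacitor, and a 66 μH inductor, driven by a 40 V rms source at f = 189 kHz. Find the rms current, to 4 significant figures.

ω = 2πf = 1.188e+06 rad/s
X_L = ωL = 78.38 Ω
X_C = 1/(ωC) = 101.5 Ω
Parallel: admittances add. Y = 1/R + 1/(jωL) + jωC
Y = (0.001000 − j0.002903) S
|Y| = 0.003070 S → |Z| = 1/|Y| = 325.7 Ω, ∠Z = −∠Y = 70.99°
I = V/|Z| = 40/325.7 = 122.8 mA

122.8 mA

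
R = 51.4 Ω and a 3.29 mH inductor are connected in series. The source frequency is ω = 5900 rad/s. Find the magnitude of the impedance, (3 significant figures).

X_L = ωL = 19.4 Ω
Z = 51.4 + j19.4 Ω
|Z| = √(51.4² + 19.4²) = 54.9 Ω

54.9 Ω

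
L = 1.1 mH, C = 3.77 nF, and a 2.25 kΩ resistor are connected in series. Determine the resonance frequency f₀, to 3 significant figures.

ω₀ = 1/√(LC) = 1/√(0.0011 × 3.77e-09) = 491100 rad/s
f₀ = ω₀/(2π) = 78.2 kHz

78.2 kHz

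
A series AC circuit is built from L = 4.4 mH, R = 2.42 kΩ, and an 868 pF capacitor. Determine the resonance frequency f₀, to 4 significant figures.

81.44 kHz

ω₀ = 1/√(LC) = 1/√(0.0044 × 8.68e-10) = 511700 rad/s
f₀ = ω₀/(2π) = 81.44 kHz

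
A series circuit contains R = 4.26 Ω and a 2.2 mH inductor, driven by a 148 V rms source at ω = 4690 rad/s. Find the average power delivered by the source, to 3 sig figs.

X_L = ωL = 10.3 Ω
Z = 4.26 + j10.3 Ω
|Z| = √(4.26² + 10.3²) = 11.2 Ω
∠Z = arctan(10.3/4.26) = 67.6°
I = V/|Z| = 13.3 A
P = VI cos φ = 148 × 13.3 × cos(67.6°) = 749 W

749 W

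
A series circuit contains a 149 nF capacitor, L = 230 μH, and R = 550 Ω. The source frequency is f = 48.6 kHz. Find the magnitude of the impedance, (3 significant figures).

ω = 2πf = 305400 rad/s
X_L = ωL = 70.2 Ω
X_C = 1/(ωC) = 22.0 Ω
Net reactance X = X_L − X_C = 48.3 Ω
Z = 550 + j48.3 Ω
|Z| = √(550² + 48.3²) = 552 Ω

552 Ω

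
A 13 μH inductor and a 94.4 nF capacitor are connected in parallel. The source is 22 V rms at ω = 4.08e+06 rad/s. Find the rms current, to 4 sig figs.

X_L = ωL = 53.04 Ω
X_C = 1/(ωC) = 2.596 Ω
Parallel: admittances add. Y = 1/(jωL) + jωC
Y = (0 + j0.3663) S
|Y| = 0.3663 S → |Z| = 1/|Y| = 2.730 Ω, ∠Z = −∠Y = -90.00°
I = V/|Z| = 22/2.730 = 8.059 A

8.059 A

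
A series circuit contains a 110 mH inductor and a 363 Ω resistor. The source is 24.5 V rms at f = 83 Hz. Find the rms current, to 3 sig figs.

ω = 2πf = 521.5 rad/s
X_L = ωL = 57.4 Ω
Z = 363 + j57.4 Ω
|Z| = √(363² + 57.4²) = 368 Ω
I = V/|Z| = 24.5/368 = 66.7 mA

66.7 mA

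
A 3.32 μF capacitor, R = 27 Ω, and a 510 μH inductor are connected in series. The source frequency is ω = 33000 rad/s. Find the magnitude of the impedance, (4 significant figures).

X_L = ωL = 16.83 Ω
X_C = 1/(ωC) = 9.127 Ω
Net reactance X = X_L − X_C = 7.703 Ω
Z = 27.00 + j7.703 Ω
|Z| = √(27.00² + 7.703²) = 28.08 Ω

28.08 Ω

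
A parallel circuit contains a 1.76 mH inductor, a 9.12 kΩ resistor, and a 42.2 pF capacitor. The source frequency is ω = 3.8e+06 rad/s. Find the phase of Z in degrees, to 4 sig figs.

X_L = ωL = 6688 Ω
X_C = 1/(ωC) = 6236 Ω
Parallel: admittances add. Y = 1/R + 1/(jωL) + jωC
Y = (0.0001096 + j1.084e-05) S
|Y| = 0.0001102 S → |Z| = 1/|Y| = 9076 Ω, ∠Z = −∠Y = -5.645°

-5.645°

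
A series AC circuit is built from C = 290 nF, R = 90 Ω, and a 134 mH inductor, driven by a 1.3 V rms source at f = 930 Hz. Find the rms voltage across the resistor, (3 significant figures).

0.550 V

ω = 2πf = 5843 rad/s
X_L = ωL = 783 Ω
X_C = 1/(ωC) = 590 Ω
Net reactance X = X_L − X_C = 193 Ω
Z = 90.0 + j193 Ω
|Z| = √(90.0² + 193²) = 213 Ω
I = V/|Z| = 6.11 mA
V_R = I·|Z_R| = 0.00611 × 90.0 = 0.550 V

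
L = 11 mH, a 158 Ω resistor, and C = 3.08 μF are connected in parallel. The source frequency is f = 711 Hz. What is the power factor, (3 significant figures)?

ω = 2πf = 4467 rad/s
X_L = ωL = 49.1 Ω
X_C = 1/(ωC) = 72.7 Ω
Parallel: admittances add. Y = 1/R + 1/(jωL) + jωC
Y = (0.00633 − j0.00659) S
|Y| = 0.00914 S → |Z| = 1/|Y| = 109 Ω, ∠Z = −∠Y = 46.2°
cos φ = cos(46.2°) = 0.693

0.693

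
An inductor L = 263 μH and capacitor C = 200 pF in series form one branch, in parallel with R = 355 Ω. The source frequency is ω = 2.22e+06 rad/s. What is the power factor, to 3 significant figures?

0.978

X_L = ωL = 584 Ω
X_C = 1/(ωC) = 2250 Ω
Branch 1: Z₁ = R = 355 Ω
Branch 2 (series LC): Z₂ = j(X_L − X_C) = −j1670 Ω
Parallel: Z = Z₁Z₂/(Z₁+Z₂), |Z| = 347 Ω, ∠Z = -12.0°
cos φ = cos(-12.0°) = 0.978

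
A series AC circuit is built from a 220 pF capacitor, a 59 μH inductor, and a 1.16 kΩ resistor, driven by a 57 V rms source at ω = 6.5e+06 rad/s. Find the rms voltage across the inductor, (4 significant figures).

18.18 V

X_L = ωL = 383.5 Ω
X_C = 1/(ωC) = 699.3 Ω
Net reactance X = X_L − X_C = -315.8 Ω
Z = 1160 − j315.8 Ω
|Z| = √(1160² + 315.8²) = 1202 Ω
I = V/|Z| = 47.41 mA
V_L = I·|Z_L| = 0.04741 × 383.5 = 18.18 V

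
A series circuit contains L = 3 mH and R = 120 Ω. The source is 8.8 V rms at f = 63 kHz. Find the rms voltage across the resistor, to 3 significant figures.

ω = 2πf = 395800 rad/s
X_L = ωL = 1190 Ω
Z = 120 + j1190 Ω
|Z| = √(120² + 1190²) = 1190 Ω
I = V/|Z| = 7.37 mA
V_R = I·|Z_R| = 0.00737 × 120 = 0.885 V

0.885 V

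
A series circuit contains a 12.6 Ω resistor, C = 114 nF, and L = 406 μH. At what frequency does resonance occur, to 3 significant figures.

ω₀ = 1/√(LC) = 1/√(0.000406 × 1.14e-07) = 147000 rad/s
f₀ = ω₀/(2π) = 23.4 kHz

23.4 kHz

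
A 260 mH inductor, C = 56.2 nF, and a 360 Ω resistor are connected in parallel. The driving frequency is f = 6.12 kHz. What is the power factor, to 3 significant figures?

0.803

ω = 2πf = 38450 rad/s
X_L = ωL = 10000 Ω
X_C = 1/(ωC) = 463 Ω
Parallel: admittances add. Y = 1/R + 1/(jωL) + jωC
Y = (0.00278 + j0.00206) S
|Y| = 0.00346 S → |Z| = 1/|Y| = 289 Ω, ∠Z = −∠Y = -36.6°
cos φ = cos(-36.6°) = 0.803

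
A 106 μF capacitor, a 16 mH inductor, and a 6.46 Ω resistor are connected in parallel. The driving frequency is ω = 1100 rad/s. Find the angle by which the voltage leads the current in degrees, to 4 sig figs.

-21.12°

X_L = ωL = 17.60 Ω
X_C = 1/(ωC) = 8.576 Ω
Parallel: admittances add. Y = 1/R + 1/(jωL) + jωC
Y = (0.1548 + j0.05978) S
|Y| = 0.1659 S → |Z| = 1/|Y| = 6.026 Ω, ∠Z = −∠Y = -21.12°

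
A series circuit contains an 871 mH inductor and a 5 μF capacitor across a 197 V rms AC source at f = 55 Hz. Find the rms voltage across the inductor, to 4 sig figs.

213.5 V

ω = 2πf = 345.6 rad/s
X_L = ωL = 301.0 Ω
X_C = 1/(ωC) = 578.7 Ω
Net reactance X = X_L − X_C = -277.7 Ω
Z = − j277.7 Ω
|Z| = √(0² + 277.7²) = 277.7 Ω
I = V/|Z| = 709.3 mA
V_L = I·|Z_L| = 0.7093 × 301.0 = 213.5 V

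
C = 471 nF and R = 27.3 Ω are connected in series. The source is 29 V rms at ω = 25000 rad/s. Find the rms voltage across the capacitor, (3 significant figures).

X_C = 1/(ωC) = 84.9 Ω
Z = 27.3 − j84.9 Ω
|Z| = √(27.3² + 84.9²) = 89.2 Ω
I = V/|Z| = 325 mA
V_C = I·|Z_C| = 0.325 × 84.9 = 27.6 V

27.6 V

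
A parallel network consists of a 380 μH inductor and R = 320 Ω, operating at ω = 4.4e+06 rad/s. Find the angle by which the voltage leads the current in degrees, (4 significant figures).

X_L = ωL = 1672 Ω
Parallel: admittances add. Y = 1/R + 1/(jωL)
Y = (0.003125 − j0.0005981) S
|Y| = 0.003182 S → |Z| = 1/|Y| = 314.3 Ω, ∠Z = −∠Y = 10.83°

10.83°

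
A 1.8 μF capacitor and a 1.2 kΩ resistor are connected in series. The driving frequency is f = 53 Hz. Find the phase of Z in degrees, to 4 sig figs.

-54.27°

ω = 2πf = 333.0 rad/s
X_C = 1/(ωC) = 1668 Ω
Z = 1200 − j1668 Ω
|Z| = √(1200² + 1668²) = 2055 Ω
∠Z = arctan(-1668/1200) = -54.27°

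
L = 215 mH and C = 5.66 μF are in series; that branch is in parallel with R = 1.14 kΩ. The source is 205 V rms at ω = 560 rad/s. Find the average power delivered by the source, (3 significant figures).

36.9 W

X_L = ωL = 120 Ω
X_C = 1/(ωC) = 315 Ω
Branch 1: Z₁ = R = 1140 Ω
Branch 2 (series LC): Z₂ = j(X_L − X_C) = −j195 Ω
Parallel: Z = Z₁Z₂/(Z₁+Z₂), |Z| = 192 Ω, ∠Z = -80.3°
I = V/|Z| = 1.07 A
P = VI cos φ = 205 × 1.07 × cos(-80.3°) = 36.9 W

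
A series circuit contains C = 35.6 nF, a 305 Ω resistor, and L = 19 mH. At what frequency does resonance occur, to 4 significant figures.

ω₀ = 1/√(LC) = 1/√(0.019 × 3.56e-08) = 38450 rad/s
f₀ = ω₀/(2π) = 6.120 kHz

6.120 kHz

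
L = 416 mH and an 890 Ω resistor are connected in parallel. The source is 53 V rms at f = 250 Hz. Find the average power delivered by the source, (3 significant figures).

ω = 2πf = 1571 rad/s
X_L = ωL = 653 Ω
Parallel: admittances add. Y = 1/R + 1/(jωL)
Y = (0.00112 − j0.00153) S
|Y| = 0.00190 S → |Z| = 1/|Y| = 527 Ω, ∠Z = −∠Y = 53.7°
I = V/|Z| = 101 mA
P = VI cos φ = 53 × 0.101 × cos(53.7°) = 3.16 W

3.16 W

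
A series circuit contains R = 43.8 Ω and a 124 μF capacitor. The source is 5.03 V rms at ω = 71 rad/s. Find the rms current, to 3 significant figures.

X_C = 1/(ωC) = 114 Ω
Z = 43.8 − j114 Ω
|Z| = √(43.8² + 114²) = 122 Ω
I = V/|Z| = 5.03/122 = 41.3 mA

41.3 mA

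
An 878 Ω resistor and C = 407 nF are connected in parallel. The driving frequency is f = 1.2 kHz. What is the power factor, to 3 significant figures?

ω = 2πf = 7540 rad/s
X_C = 1/(ωC) = 326 Ω
Parallel: admittances add. Y = 1/R + jωC
Y = (0.00114 + j0.00307) S
|Y| = 0.00327 S → |Z| = 1/|Y| = 306 Ω, ∠Z = −∠Y = -69.6°
cos φ = cos(-69.6°) = 0.348

0.348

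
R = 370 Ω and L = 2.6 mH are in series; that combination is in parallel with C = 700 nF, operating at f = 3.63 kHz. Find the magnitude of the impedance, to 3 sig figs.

63.4 Ω

ω = 2πf = 22810 rad/s
X_L = ωL = 59.3 Ω
X_C = 1/(ωC) = 62.6 Ω
Branch 1 (R+jX_L): Z₁ = 370 + j59.3 Ω, |Z₁| = 375 Ω
Branch 2 (−jX_C): Z₂ = −j62.6 Ω
Parallel: Z = Z₁Z₂/(Z₁+Z₂), |Z| = 63.4 Ω, ∠Z = -80.4°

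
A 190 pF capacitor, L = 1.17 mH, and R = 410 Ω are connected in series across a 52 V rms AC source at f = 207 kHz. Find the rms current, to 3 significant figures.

20.3 mA

ω = 2πf = 1.301e+06 rad/s
X_L = ωL = 1520 Ω
X_C = 1/(ωC) = 4050 Ω
Net reactance X = X_L − X_C = -2520 Ω
Z = 410 − j2520 Ω
|Z| = √(410² + 2520²) = 2560 Ω
I = V/|Z| = 52/2560 = 20.3 mA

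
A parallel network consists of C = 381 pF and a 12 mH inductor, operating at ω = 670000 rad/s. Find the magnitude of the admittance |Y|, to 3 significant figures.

131 μS

X_L = ωL = 8040 Ω
X_C = 1/(ωC) = 3920 Ω
Parallel: admittances add. Y = 1/(jωL) + jωC
Y = (0 + j0.000131) S
|Y| = 0.000131 S → |Z| = 1/|Y| = 7640 Ω, ∠Z = −∠Y = -90.0°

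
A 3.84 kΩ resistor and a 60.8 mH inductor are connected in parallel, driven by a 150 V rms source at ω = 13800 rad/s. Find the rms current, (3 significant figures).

X_L = ωL = 839 Ω
Parallel: admittances add. Y = 1/R + 1/(jωL)
Y = (0.000260 − j0.00119) S
|Y| = 0.00122 S → |Z| = 1/|Y| = 820 Ω, ∠Z = −∠Y = 77.7°
I = V/|Z| = 150/820 = 183 mA

183 mA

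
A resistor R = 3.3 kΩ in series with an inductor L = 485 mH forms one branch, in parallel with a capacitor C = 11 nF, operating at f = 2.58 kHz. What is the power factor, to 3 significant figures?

0.543

ω = 2πf = 16210 rad/s
X_L = ωL = 7860 Ω
X_C = 1/(ωC) = 5610 Ω
Branch 1 (R+jX_L): Z₁ = 3300 + j7860 Ω, |Z₁| = 8530 Ω
Branch 2 (−jX_C): Z₂ = −j5610 Ω
Parallel: Z = Z₁Z₂/(Z₁+Z₂), |Z| = 12000 Ω, ∠Z = -57.1°
cos φ = cos(-57.1°) = 0.543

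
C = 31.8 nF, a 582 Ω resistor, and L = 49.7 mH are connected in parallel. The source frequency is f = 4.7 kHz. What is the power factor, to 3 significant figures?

ω = 2πf = 29530 rad/s
X_L = ωL = 1470 Ω
X_C = 1/(ωC) = 1060 Ω
Parallel: admittances add. Y = 1/R + 1/(jωL) + jωC
Y = (0.00172 + j0.000258) S
|Y| = 0.00174 S → |Z| = 1/|Y| = 576 Ω, ∠Z = −∠Y = -8.53°
cos φ = cos(-8.53°) = 0.989

0.989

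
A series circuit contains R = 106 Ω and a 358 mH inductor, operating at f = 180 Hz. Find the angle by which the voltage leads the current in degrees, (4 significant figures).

75.33°

ω = 2πf = 1131 rad/s
X_L = ωL = 404.9 Ω
Z = 106.0 + j404.9 Ω
|Z| = √(106.0² + 404.9²) = 418.5 Ω
∠Z = arctan(404.9/106.0) = 75.33°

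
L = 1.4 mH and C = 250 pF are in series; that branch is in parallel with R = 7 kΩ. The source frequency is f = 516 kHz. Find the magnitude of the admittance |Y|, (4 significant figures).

334.6 μS

ω = 2πf = 3.242e+06 rad/s
X_L = ωL = 4539 Ω
X_C = 1/(ωC) = 1234 Ω
Branch 1: Z₁ = R = 7000 Ω
Branch 2 (series LC): Z₂ = j(X_L − X_C) = j3305 Ω
Parallel: Z = Z₁Z₂/(Z₁+Z₂), |Z| = 2989 Ω, ∠Z = 64.72°
|Y| = 1/|Z| = 334.6 μS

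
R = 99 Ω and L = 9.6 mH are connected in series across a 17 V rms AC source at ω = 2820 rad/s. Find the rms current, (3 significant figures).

X_L = ωL = 27.1 Ω
Z = 99.0 + j27.1 Ω
|Z| = √(99.0² + 27.1²) = 103 Ω
I = V/|Z| = 17/103 = 166 mA

166 mA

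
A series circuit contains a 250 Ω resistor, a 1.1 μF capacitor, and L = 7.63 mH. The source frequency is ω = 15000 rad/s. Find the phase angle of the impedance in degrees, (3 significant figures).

X_L = ωL = 114 Ω
X_C = 1/(ωC) = 60.6 Ω
Net reactance X = X_L − X_C = 53.8 Ω
Z = 250 + j53.8 Ω
|Z| = √(250² + 53.8²) = 256 Ω
∠Z = arctan(53.8/250) = 12.2°

12.2°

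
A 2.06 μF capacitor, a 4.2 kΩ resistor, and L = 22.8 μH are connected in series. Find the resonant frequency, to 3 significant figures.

23.2 kHz

ω₀ = 1/√(LC) = 1/√(2.28e-05 × 2.06e-06) = 145900 rad/s
f₀ = ω₀/(2π) = 23.2 kHz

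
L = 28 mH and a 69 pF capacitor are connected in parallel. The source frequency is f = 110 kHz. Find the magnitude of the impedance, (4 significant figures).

ω = 2πf = 691200 rad/s
X_L = ωL = 19350 Ω
X_C = 1/(ωC) = 20970 Ω
Parallel: admittances add. Y = 1/(jωL) + jωC
Y = (0 − j3.984e-06) S
|Y| = 3.984e-06 S → |Z| = 1/|Y| = 251000 Ω, ∠Z = −∠Y = 90.00°

251000 Ω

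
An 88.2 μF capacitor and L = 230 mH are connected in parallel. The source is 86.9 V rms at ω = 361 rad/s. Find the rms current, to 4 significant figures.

X_L = ωL = 83.03 Ω
X_C = 1/(ωC) = 31.41 Ω
Parallel: admittances add. Y = 1/(jωL) + jωC
Y = (0 + j0.01980) S
|Y| = 0.01980 S → |Z| = 1/|Y| = 50.51 Ω, ∠Z = −∠Y = -90.00°
I = V/|Z| = 86.9/50.51 = 1.720 A

1.720 A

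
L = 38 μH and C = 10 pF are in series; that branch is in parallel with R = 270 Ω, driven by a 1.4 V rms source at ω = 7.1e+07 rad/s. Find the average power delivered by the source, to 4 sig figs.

X_L = ωL = 2698 Ω
X_C = 1/(ωC) = 1408 Ω
Branch 1: Z₁ = R = 270.0 Ω
Branch 2 (series LC): Z₂ = j(X_L − X_C) = j1290 Ω
Parallel: Z = Z₁Z₂/(Z₁+Z₂), |Z| = 264.3 Ω, ∠Z = 11.83°
I = V/|Z| = 5.298 mA
P = VI cos φ = 1.4 × 0.005298 × cos(11.83°) = 7.259 mW

7.259 mW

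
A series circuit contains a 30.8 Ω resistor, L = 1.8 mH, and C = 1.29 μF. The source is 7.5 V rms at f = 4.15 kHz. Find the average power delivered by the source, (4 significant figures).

1.392 W

ω = 2πf = 26080 rad/s
X_L = ωL = 46.94 Ω
X_C = 1/(ωC) = 29.73 Ω
Net reactance X = X_L − X_C = 17.21 Ω
Z = 30.80 + j17.21 Ω
|Z| = √(30.80² + 17.21²) = 35.28 Ω
∠Z = arctan(17.21/30.80) = 29.19°
I = V/|Z| = 212.6 mA
P = VI cos φ = 7.5 × 0.2126 × cos(29.19°) = 1.392 W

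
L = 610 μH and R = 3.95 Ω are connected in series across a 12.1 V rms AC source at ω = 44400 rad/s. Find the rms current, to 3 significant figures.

442 mA

X_L = ωL = 27.1 Ω
Z = 3.95 + j27.1 Ω
|Z| = √(3.95² + 27.1²) = 27.4 Ω
I = V/|Z| = 12.1/27.4 = 442 mA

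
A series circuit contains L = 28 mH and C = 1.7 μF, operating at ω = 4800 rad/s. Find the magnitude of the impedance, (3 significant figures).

X_L = ωL = 134 Ω
X_C = 1/(ωC) = 123 Ω
Net reactance X = X_L − X_C = 11.9 Ω
Z = j11.9 Ω
|Z| = √(0² + 11.9²) = 11.9 Ω

11.9 Ω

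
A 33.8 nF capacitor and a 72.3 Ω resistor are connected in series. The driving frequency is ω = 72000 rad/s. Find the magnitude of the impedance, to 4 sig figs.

417.2 Ω

X_C = 1/(ωC) = 410.9 Ω
Z = 72.30 − j410.9 Ω
|Z| = √(72.30² + 410.9²) = 417.2 Ω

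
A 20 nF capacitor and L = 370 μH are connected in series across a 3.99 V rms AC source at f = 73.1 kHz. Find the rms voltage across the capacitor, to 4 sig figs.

7.111 V

ω = 2πf = 459300 rad/s
X_L = ωL = 169.9 Ω
X_C = 1/(ωC) = 108.9 Ω
Net reactance X = X_L − X_C = 61.08 Ω
Z = j61.08 Ω
|Z| = √(0² + 61.08²) = 61.08 Ω
I = V/|Z| = 65.32 mA
V_C = I·|Z_C| = 0.06532 × 108.9 = 7.111 V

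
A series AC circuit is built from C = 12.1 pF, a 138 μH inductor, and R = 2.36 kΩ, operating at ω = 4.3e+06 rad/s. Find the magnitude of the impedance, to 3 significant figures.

18800 Ω

X_L = ωL = 593 Ω
X_C = 1/(ωC) = 19200 Ω
Net reactance X = X_L − X_C = -18600 Ω
Z = 2360 − j18600 Ω
|Z| = √(2360² + 18600²) = 18800 Ω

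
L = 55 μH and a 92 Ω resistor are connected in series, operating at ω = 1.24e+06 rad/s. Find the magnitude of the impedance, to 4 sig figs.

X_L = ωL = 68.20 Ω
Z = 92.00 + j68.20 Ω
|Z| = √(92.00² + 68.20²) = 114.5 Ω

114.5 Ω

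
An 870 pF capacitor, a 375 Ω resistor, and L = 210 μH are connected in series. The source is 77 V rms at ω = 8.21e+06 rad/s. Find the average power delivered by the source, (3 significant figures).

839 mW

X_L = ωL = 1720 Ω
X_C = 1/(ωC) = 140 Ω
Net reactance X = X_L − X_C = 1580 Ω
Z = 375 + j1580 Ω
|Z| = √(375² + 1580²) = 1630 Ω
∠Z = arctan(1580/375) = 76.7°
I = V/|Z| = 47.3 mA
P = VI cos φ = 77 × 0.0473 × cos(76.7°) = 839 mW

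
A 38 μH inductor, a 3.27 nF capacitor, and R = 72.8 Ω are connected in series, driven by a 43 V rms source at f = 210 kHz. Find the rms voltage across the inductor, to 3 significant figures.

11.0 V

ω = 2πf = 1.319e+06 rad/s
X_L = ωL = 50.1 Ω
X_C = 1/(ωC) = 232 Ω
Net reactance X = X_L − X_C = -182 Ω
Z = 72.8 − j182 Ω
|Z| = √(72.8² + 182²) = 196 Ω
I = V/|Z| = 220 mA
V_L = I·|Z_L| = 0.220 × 50.1 = 11.0 V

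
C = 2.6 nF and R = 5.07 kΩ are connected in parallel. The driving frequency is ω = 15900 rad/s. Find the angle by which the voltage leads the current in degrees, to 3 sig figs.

-11.8°

X_C = 1/(ωC) = 24200 Ω
Parallel: admittances add. Y = 1/R + jωC
Y = (0.000197 + j4.13e-05) S
|Y| = 0.000202 S → |Z| = 1/|Y| = 4960 Ω, ∠Z = −∠Y = -11.8°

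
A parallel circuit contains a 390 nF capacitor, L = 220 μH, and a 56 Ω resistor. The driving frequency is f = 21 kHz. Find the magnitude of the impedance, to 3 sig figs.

40.5 Ω

ω = 2πf = 131900 rad/s
X_L = ωL = 29.0 Ω
X_C = 1/(ωC) = 19.4 Ω
Parallel: admittances add. Y = 1/R + 1/(jωL) + jωC
Y = (0.0179 + j0.0170) S
|Y| = 0.0247 S → |Z| = 1/|Y| = 40.5 Ω, ∠Z = −∠Y = -43.6°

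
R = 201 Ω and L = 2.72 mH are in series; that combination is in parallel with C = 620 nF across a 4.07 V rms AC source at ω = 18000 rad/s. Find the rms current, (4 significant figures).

X_L = ωL = 48.96 Ω
X_C = 1/(ωC) = 89.61 Ω
Branch 1 (R+jX_L): Z₁ = 201.0 + j48.96 Ω, |Z₁| = 206.9 Ω
Branch 2 (−jX_C): Z₂ = −j89.61 Ω
Parallel: Z = Z₁Z₂/(Z₁+Z₂), |Z| = 90.40 Ω, ∠Z = -64.88°
I = V/|Z| = 4.07/90.40 = 45.02 mA

45.02 mA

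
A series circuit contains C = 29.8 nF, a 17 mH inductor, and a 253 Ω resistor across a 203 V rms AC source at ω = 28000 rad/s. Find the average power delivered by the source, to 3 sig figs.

17.8 W

X_L = ωL = 476 Ω
X_C = 1/(ωC) = 1200 Ω
Net reactance X = X_L − X_C = -722 Ω
Z = 253 − j722 Ω
|Z| = √(253² + 722²) = 765 Ω
∠Z = arctan(-722/253) = -70.7°
I = V/|Z| = 265 mA
P = VI cos φ = 203 × 0.265 × cos(-70.7°) = 17.8 W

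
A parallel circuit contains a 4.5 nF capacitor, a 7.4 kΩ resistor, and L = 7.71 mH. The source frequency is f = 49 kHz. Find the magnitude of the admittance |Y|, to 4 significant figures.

ω = 2πf = 307900 rad/s
X_L = ωL = 2374 Ω
X_C = 1/(ωC) = 721.8 Ω
Parallel: admittances add. Y = 1/R + 1/(jωL) + jωC
Y = (0.0001351 + j0.0009642) S
|Y| = 0.0009736 S → |Z| = 1/|Y| = 1027 Ω, ∠Z = −∠Y = -82.02°

973.6 μS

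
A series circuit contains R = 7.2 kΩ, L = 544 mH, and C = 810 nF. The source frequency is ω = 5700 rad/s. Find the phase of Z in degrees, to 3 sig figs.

21.8°

X_L = ωL = 3100 Ω
X_C = 1/(ωC) = 217 Ω
Net reactance X = X_L − X_C = 2880 Ω
Z = 7200 + j2880 Ω
|Z| = √(7200² + 2880²) = 7760 Ω
∠Z = arctan(2880/7200) = 21.8°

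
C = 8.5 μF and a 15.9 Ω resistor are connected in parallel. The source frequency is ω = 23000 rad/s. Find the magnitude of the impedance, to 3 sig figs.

X_C = 1/(ωC) = 5.12 Ω
Parallel: admittances add. Y = 1/R + jωC
Y = (0.0629 + j0.196) S
|Y| = 0.205 S → |Z| = 1/|Y| = 4.87 Ω, ∠Z = −∠Y = -72.2°

4.87 Ω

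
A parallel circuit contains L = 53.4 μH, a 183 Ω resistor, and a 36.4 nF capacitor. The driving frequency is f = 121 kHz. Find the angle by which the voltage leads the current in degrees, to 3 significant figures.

ω = 2πf = 760300 rad/s
X_L = ωL = 40.6 Ω
X_C = 1/(ωC) = 36.1 Ω
Parallel: admittances add. Y = 1/R + 1/(jωL) + jωC
Y = (0.00546 + j0.00304) S
|Y| = 0.00625 S → |Z| = 1/|Y| = 160 Ω, ∠Z = −∠Y = -29.1°

-29.1°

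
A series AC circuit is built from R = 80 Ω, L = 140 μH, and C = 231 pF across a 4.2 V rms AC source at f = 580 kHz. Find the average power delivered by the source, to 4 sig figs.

3.030 mW

ω = 2πf = 3.644e+06 rad/s
X_L = ωL = 510.2 Ω
X_C = 1/(ωC) = 1188 Ω
Net reactance X = X_L − X_C = -677.7 Ω
Z = 80.00 − j677.7 Ω
|Z| = √(80.00² + 677.7²) = 682.4 Ω
∠Z = arctan(-677.7/80.00) = -83.27°
I = V/|Z| = 6.155 mA
P = VI cos φ = 4.2 × 0.006155 × cos(-83.27°) = 3.030 mW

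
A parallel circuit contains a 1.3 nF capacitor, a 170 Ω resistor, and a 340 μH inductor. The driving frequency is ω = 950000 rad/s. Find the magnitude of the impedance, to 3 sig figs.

X_L = ωL = 323 Ω
X_C = 1/(ωC) = 810 Ω
Parallel: admittances add. Y = 1/R + 1/(jωL) + jωC
Y = (0.00588 − j0.00186) S
|Y| = 0.00617 S → |Z| = 1/|Y| = 162 Ω, ∠Z = −∠Y = 17.6°

162 Ω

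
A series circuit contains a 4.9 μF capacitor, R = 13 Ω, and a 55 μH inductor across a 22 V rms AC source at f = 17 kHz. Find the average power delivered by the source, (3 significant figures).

34.1 W

ω = 2πf = 106800 rad/s
X_L = ωL = 5.87 Ω
X_C = 1/(ωC) = 1.91 Ω
Net reactance X = X_L − X_C = 3.96 Ω
Z = 13.0 + j3.96 Ω
|Z| = √(13.0² + 3.96²) = 13.6 Ω
∠Z = arctan(3.96/13.0) = 17.0°
I = V/|Z| = 1.62 A
P = VI cos φ = 22 × 1.62 × cos(17.0°) = 34.1 W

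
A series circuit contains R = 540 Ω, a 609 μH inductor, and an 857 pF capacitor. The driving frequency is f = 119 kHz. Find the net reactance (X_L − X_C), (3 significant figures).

-1110 Ω

ω = 2πf = 747700 rad/s
X_L = ωL = 455 Ω
X_C = 1/(ωC) = 1560 Ω
X = 455 − 1560 = -1110 Ω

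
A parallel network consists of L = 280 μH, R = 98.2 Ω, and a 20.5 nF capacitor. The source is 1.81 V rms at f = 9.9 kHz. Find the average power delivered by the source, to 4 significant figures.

ω = 2πf = 62200 rad/s
X_L = ωL = 17.42 Ω
X_C = 1/(ωC) = 784.2 Ω
Parallel: admittances add. Y = 1/R + 1/(jωL) + jωC
Y = (0.01018 − j0.05614) S
|Y| = 0.05706 S → |Z| = 1/|Y| = 17.53 Ω, ∠Z = −∠Y = 79.72°
I = V/|Z| = 103.3 mA
P = VI cos φ = 1.81 × 0.1033 × cos(79.72°) = 33.36 mW

33.36 mW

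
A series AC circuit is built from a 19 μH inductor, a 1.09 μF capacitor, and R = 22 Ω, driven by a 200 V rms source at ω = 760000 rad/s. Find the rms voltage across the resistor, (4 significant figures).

171.4 V

X_L = ωL = 14.44 Ω
X_C = 1/(ωC) = 1.207 Ω
Net reactance X = X_L − X_C = 13.23 Ω
Z = 22.00 + j13.23 Ω
|Z| = √(22.00² + 13.23²) = 25.67 Ω
I = V/|Z| = 7.790 A
V_R = I·|Z_R| = 7.790 × 22.00 = 171.4 V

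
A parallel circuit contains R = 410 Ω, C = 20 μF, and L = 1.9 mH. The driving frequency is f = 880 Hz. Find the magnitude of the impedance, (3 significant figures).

64.2 Ω

ω = 2πf = 5529 rad/s
X_L = ωL = 10.5 Ω
X_C = 1/(ωC) = 9.04 Ω
Parallel: admittances add. Y = 1/R + 1/(jωL) + jωC
Y = (0.00244 + j0.0154) S
|Y| = 0.0156 S → |Z| = 1/|Y| = 64.2 Ω, ∠Z = −∠Y = -81.0°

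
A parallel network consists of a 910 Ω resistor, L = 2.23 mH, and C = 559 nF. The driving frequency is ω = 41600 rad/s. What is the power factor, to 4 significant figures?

X_L = ωL = 92.77 Ω
X_C = 1/(ωC) = 43.00 Ω
Parallel: admittances add. Y = 1/R + 1/(jωL) + jωC
Y = (0.001099 + j0.01247) S
|Y| = 0.01252 S → |Z| = 1/|Y| = 79.85 Ω, ∠Z = −∠Y = -84.97°
cos φ = cos(-84.97°) = 0.08775

0.08775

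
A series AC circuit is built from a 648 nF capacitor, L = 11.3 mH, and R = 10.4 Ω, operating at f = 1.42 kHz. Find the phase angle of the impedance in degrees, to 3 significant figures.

-81.8°

ω = 2πf = 8922 rad/s
X_L = ωL = 101 Ω
X_C = 1/(ωC) = 173 Ω
Net reactance X = X_L − X_C = -72.1 Ω
Z = 10.4 − j72.1 Ω
|Z| = √(10.4² + 72.1²) = 72.9 Ω
∠Z = arctan(-72.1/10.4) = -81.8°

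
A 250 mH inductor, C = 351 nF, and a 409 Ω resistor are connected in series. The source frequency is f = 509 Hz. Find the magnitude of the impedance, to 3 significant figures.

419 Ω

ω = 2πf = 3198 rad/s
X_L = ωL = 800 Ω
X_C = 1/(ωC) = 891 Ω
Net reactance X = X_L − X_C = -91.3 Ω
Z = 409 − j91.3 Ω
|Z| = √(409² + 91.3²) = 419 Ω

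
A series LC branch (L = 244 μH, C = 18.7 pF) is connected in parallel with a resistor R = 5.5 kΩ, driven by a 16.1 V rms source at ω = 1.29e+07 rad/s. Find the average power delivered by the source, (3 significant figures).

47.1 mW

X_L = ωL = 3150 Ω
X_C = 1/(ωC) = 4150 Ω
Branch 1: Z₁ = R = 5500 Ω
Branch 2 (series LC): Z₂ = j(X_L − X_C) = −j998 Ω
Parallel: Z = Z₁Z₂/(Z₁+Z₂), |Z| = 982 Ω, ∠Z = -79.7°
I = V/|Z| = 16.4 mA
P = VI cos φ = 16.1 × 0.0164 × cos(-79.7°) = 47.1 mW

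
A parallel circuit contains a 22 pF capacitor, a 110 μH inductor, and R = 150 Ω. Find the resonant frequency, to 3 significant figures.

ω₀ = 1/√(LC) = 1/√(0.00011 × 2.2e-11) = 2.033e+07 rad/s
f₀ = ω₀/(2π) = 3.24 MHz

3.24 MHz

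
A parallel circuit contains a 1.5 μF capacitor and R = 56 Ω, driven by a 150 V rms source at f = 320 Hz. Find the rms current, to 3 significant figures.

ω = 2πf = 2011 rad/s
X_C = 1/(ωC) = 332 Ω
Parallel: admittances add. Y = 1/R + jωC
Y = (0.0179 + j0.00302) S
|Y| = 0.0181 S → |Z| = 1/|Y| = 55.2 Ω, ∠Z = −∠Y = -9.59°
I = V/|Z| = 150/55.2 = 2.72 A

2.72 A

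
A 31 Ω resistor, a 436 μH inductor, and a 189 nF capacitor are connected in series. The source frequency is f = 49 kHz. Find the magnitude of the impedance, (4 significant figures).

121.1 Ω

ω = 2πf = 307900 rad/s
X_L = ωL = 134.2 Ω
X_C = 1/(ωC) = 17.19 Ω
Net reactance X = X_L − X_C = 117.0 Ω
Z = 31.00 + j117.0 Ω
|Z| = √(31.00² + 117.0²) = 121.1 Ω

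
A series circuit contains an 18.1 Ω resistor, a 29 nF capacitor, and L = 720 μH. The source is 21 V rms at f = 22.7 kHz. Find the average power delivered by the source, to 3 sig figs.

406 mW

ω = 2πf = 142600 rad/s
X_L = ωL = 103 Ω
X_C = 1/(ωC) = 242 Ω
Net reactance X = X_L − X_C = -139 Ω
Z = 18.1 − j139 Ω
|Z| = √(18.1² + 139²) = 140 Ω
∠Z = arctan(-139/18.1) = -82.6°
I = V/|Z| = 150 mA
P = VI cos φ = 21 × 0.150 × cos(-82.6°) = 406 mW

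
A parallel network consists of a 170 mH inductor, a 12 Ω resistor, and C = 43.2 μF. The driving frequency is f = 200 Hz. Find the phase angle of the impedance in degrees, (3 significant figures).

ω = 2πf = 1257 rad/s
X_L = ωL = 214 Ω
X_C = 1/(ωC) = 18.4 Ω
Parallel: admittances add. Y = 1/R + 1/(jωL) + jωC
Y = (0.0833 + j0.0496) S
|Y| = 0.0970 S → |Z| = 1/|Y| = 10.3 Ω, ∠Z = −∠Y = -30.8°

-30.8°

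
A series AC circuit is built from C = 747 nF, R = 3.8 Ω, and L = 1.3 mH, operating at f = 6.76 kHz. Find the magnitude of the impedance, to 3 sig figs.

24.0 Ω

ω = 2πf = 42470 rad/s
X_L = ωL = 55.2 Ω
X_C = 1/(ωC) = 31.5 Ω
Net reactance X = X_L − X_C = 23.7 Ω
Z = 3.80 + j23.7 Ω
|Z| = √(3.80² + 23.7²) = 24.0 Ω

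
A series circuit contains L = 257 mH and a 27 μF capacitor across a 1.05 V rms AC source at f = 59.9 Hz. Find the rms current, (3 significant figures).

624 mA

ω = 2πf = 376.4 rad/s
X_L = ωL = 96.7 Ω
X_C = 1/(ωC) = 98.4 Ω
Net reactance X = X_L − X_C = -1.68 Ω
Z = − j1.68 Ω
|Z| = √(0² + 1.68²) = 1.68 Ω
I = V/|Z| = 1.05/1.68 = 624 mA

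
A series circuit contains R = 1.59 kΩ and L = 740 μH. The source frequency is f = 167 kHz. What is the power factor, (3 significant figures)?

ω = 2πf = 1.049e+06 rad/s
X_L = ωL = 776 Ω
Z = 1590 + j776 Ω
|Z| = √(1590² + 776²) = 1770 Ω
∠Z = arctan(776/1590) = 26.0°
cos φ = cos(26.0°) = 0.899

0.899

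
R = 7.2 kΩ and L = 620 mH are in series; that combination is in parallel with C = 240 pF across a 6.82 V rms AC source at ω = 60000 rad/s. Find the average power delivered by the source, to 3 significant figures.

233 μW

X_L = ωL = 37200 Ω
X_C = 1/(ωC) = 69400 Ω
Branch 1 (R+jX_L): Z₁ = 7200 + j37200 Ω, |Z₁| = 37900 Ω
Branch 2 (−jX_C): Z₂ = −j69400 Ω
Parallel: Z = Z₁Z₂/(Z₁+Z₂), |Z| = 79600 Ω, ∠Z = 66.5°
I = V/|Z| = 85.6 μA
P = VI cos φ = 6.82 × 8.56e-05 × cos(66.5°) = 233 μW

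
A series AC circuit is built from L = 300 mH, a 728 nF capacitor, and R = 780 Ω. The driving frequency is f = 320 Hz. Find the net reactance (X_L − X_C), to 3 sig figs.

ω = 2πf = 2011 rad/s
X_L = ωL = 603 Ω
X_C = 1/(ωC) = 683 Ω
X = 603 − 683 = -80.0 Ω

-80.0 Ω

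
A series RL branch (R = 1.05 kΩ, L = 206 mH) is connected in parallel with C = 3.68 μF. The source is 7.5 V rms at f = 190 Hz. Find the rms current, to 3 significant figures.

32.1 mA

ω = 2πf = 1194 rad/s
X_L = ωL = 246 Ω
X_C = 1/(ωC) = 228 Ω
Branch 1 (R+jX_L): Z₁ = 1050 + j246 Ω, |Z₁| = 1080 Ω
Branch 2 (−jX_C): Z₂ = −j228 Ω
Parallel: Z = Z₁Z₂/(Z₁+Z₂), |Z| = 234 Ω, ∠Z = -77.8°
I = V/|Z| = 7.5/234 = 32.1 mA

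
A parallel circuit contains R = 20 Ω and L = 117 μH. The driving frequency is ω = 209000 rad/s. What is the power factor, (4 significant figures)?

0.7741

X_L = ωL = 24.45 Ω
Parallel: admittances add. Y = 1/R + 1/(jωL)
Y = (0.05000 − j0.04089) S
|Y| = 0.06459 S → |Z| = 1/|Y| = 15.48 Ω, ∠Z = −∠Y = 39.28°
cos φ = cos(39.28°) = 0.7741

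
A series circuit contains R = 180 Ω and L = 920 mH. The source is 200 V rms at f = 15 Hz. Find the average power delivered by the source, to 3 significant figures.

180 W

ω = 2πf = 94.25 rad/s
X_L = ωL = 86.7 Ω
Z = 180 + j86.7 Ω
|Z| = √(180² + 86.7²) = 200 Ω
∠Z = arctan(86.7/180) = 25.7°
I = V/|Z| = 1.00 A
P = VI cos φ = 200 × 1.00 × cos(25.7°) = 180 W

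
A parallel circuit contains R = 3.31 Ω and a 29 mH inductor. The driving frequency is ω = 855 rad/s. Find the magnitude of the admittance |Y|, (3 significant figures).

305 mS

X_L = ωL = 24.8 Ω
Parallel: admittances add. Y = 1/R + 1/(jωL)
Y = (0.302 − j0.0403) S
|Y| = 0.305 S → |Z| = 1/|Y| = 3.28 Ω, ∠Z = −∠Y = 7.60°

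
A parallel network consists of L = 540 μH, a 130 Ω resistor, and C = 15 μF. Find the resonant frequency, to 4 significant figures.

1.768 kHz

ω₀ = 1/√(LC) = 1/√(0.00054 × 1.5e-05) = 11110 rad/s
f₀ = ω₀/(2π) = 1.768 kHz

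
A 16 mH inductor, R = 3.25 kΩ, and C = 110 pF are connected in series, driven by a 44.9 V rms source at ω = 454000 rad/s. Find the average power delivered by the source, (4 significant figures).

37.79 mW

X_L = ωL = 7264 Ω
X_C = 1/(ωC) = 20020 Ω
Net reactance X = X_L − X_C = -12760 Ω
Z = 3250 − j12760 Ω
|Z| = √(3250² + 12760²) = 13170 Ω
∠Z = arctan(-12760/3250) = -75.71°
I = V/|Z| = 3.410 mA
P = VI cos φ = 44.9 × 0.003410 × cos(-75.71°) = 37.79 mW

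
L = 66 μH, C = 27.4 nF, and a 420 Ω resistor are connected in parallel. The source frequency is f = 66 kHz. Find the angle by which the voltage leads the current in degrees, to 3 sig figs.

84.6°

ω = 2πf = 414700 rad/s
X_L = ωL = 27.4 Ω
X_C = 1/(ωC) = 88.0 Ω
Parallel: admittances add. Y = 1/R + 1/(jωL) + jωC
Y = (0.00238 − j0.0252) S
|Y| = 0.0253 S → |Z| = 1/|Y| = 39.5 Ω, ∠Z = −∠Y = 84.6°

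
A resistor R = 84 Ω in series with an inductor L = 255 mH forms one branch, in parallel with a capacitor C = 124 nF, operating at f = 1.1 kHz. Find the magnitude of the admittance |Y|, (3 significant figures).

292 μS

ω = 2πf = 6912 rad/s
X_L = ωL = 1760 Ω
X_C = 1/(ωC) = 1170 Ω
Branch 1 (R+jX_L): Z₁ = 84.0 + j1760 Ω, |Z₁| = 1760 Ω
Branch 2 (−jX_C): Z₂ = −j1170 Ω
Parallel: Z = Z₁Z₂/(Z₁+Z₂), |Z| = 3420 Ω, ∠Z = -84.7°
|Y| = 1/|Z| = 292 μS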